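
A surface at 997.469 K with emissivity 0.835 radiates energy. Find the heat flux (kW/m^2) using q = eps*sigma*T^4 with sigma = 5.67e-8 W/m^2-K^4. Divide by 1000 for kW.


T^4 = 9.8991e+11
q = 0.835 * 5.67e-8 * 9.8991e+11 / 1000 = 46.867 kW/m^2

46.867 kW/m^2


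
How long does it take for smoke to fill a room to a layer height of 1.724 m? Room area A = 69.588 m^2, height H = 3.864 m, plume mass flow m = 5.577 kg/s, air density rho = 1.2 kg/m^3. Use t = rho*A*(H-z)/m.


H - z = 2.14 m
t = 1.2 * 69.588 * 2.14 / 5.577 = 32.043 s

32.043 s


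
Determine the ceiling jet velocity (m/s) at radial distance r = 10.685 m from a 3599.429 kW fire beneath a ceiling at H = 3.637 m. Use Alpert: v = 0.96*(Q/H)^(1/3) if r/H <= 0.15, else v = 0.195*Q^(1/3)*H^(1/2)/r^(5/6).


r/H = 10.685 / 3.637 = 2.9379
r/H > 0.15, so v = 0.195*Q^(1/3)*H^(1/2)/r^(5/6)
Q^(1/3) = 15.325
H^(1/2) = 1.9071
r^(5/6) = 7.1997
v = 0.195 * 15.325 * 1.9071 / 7.1997 = 0.79160 m/s

0.79160 m/s


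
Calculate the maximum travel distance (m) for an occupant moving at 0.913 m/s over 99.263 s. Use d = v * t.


d = 0.913 * 99.263 = 90.627 m

90.627 m


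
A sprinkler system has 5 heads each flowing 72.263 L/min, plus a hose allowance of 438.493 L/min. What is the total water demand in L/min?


Sprinkler demand = 5 * 72.263 = 361.315 L/min
Total = 361.315 + 438.493 = 799.808 L/min

799.808 L/min


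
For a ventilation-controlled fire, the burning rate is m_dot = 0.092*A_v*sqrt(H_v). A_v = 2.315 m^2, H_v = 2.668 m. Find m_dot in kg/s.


sqrt(H_v) = 1.6334
m_dot = 0.092 * 2.315 * 1.6334 = 0.34788 kg/s

0.34788 kg/s


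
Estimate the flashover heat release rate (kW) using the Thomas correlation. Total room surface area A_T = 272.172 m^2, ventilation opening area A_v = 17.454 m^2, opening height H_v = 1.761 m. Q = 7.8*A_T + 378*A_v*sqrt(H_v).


7.8*A_T = 2122.9
sqrt(H_v) = 1.3270
378*A_v*sqrt(H_v) = 8755.2
Q = 2122.9 + 8755.2 = 10878 kW

10878 kW


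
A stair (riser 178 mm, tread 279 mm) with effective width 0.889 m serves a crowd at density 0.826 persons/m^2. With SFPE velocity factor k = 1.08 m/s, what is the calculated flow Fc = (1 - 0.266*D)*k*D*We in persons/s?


1 - 0.266*D = 1 - 0.266*0.826 = 0.78028
Fs = 0.78028 * 1.08 * 0.826 = 0.69608 persons/(s*m)
Fc = 0.69608 * 0.889 = 0.61881 persons/s

0.61881 persons/s


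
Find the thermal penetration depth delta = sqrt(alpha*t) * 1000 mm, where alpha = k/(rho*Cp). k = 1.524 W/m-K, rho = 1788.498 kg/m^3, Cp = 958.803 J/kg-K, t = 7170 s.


alpha = 1.524 / (1788.498 * 958.803) = 8.8872e-07 m^2/s
alpha * t = 0.0063722
delta = sqrt(0.0063722) * 1000 = 79.826 mm

79.826 mm


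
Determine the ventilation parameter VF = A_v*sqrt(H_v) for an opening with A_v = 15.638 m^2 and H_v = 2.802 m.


sqrt(H_v) = 1.6739
VF = 15.638 * 1.6739 = 26.177 m^(5/2)

26.177 m^(5/2)


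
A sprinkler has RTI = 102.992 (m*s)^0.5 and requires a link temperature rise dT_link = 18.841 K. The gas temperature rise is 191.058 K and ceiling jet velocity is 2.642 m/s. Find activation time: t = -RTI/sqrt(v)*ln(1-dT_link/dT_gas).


dT_link/dT_gas = 0.098614
ln(1 - 0.098614) = -0.10382
t = -102.992 / sqrt(2.642) * -0.10382 = 6.5785 s

6.5785 s


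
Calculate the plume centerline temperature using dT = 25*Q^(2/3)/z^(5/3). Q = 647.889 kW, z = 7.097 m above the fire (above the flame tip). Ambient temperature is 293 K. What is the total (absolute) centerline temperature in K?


Q^(2/3) = 74.874
z^(5/3) = 26.209
dT = 25 * 74.874 / 26.209 = 71.419 K
T = 293 + 71.419 = 364.42 K

364.42 K


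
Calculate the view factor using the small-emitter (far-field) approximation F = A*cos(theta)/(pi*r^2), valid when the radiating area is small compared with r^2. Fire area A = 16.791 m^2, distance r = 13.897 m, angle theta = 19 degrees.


cos(19 deg) = 0.94552
pi*r^2 = 606.73
F = 16.791 * 0.94552 / 606.73 = 0.026167

0.026167


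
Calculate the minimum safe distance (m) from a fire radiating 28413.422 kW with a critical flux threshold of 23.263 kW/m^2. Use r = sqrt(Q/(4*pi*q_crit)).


4*pi*q_crit = 292.33
Q/(4*pi*q_crit) = 97.196
r = sqrt(97.196) = 9.8588 m

9.8588 m


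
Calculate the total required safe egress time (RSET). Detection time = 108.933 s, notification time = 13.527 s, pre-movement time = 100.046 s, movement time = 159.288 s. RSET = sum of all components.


Total = 108.933 + 13.527 + 100.046 + 159.288 = 381.794 s

381.794 s


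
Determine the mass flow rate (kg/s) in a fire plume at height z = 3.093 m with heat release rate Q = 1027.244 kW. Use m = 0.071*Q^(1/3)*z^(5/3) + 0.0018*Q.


Q^(1/3) = 10.090
z^(5/3) = 6.5660
First term = 0.071 * 10.090 * 6.5660 = 4.7038
Second term = 0.0018 * 1027.244 = 1.8490
m = 6.5528 kg/s

6.5528 kg/s


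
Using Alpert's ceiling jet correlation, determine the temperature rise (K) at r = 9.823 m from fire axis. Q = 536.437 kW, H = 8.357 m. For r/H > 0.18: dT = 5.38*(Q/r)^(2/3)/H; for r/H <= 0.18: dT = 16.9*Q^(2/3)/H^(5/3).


r/H = 9.823 / 8.357 = 1.1754
r/H > 0.18, so dT = 5.38*(Q/r)^(2/3)/H
Q/r = 54.610
(Q/r)^(2/3) = 14.394
dT = 5.38 * 14.394 / 8.357 = 9.2665 K

9.2665 K


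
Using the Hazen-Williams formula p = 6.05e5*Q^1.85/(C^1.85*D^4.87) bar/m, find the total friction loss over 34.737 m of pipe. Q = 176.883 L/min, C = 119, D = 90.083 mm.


Q^1.85 = 14395
C^1.85 = 6914.5
D^4.87 = 3.3045e+09
p/m = 0.00038116 bar/m
p_total = 0.00038116 * 34.737 = 0.013240 bar

0.013240 bar


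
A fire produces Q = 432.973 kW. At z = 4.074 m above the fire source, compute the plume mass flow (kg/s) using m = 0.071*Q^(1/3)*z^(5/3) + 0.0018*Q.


Q^(1/3) = 7.5652
z^(5/3) = 10.392
First term = 0.071 * 7.5652 * 10.392 = 5.5819
Second term = 0.0018 * 432.973 = 0.77935
m = 6.3612 kg/s

6.3612 kg/s


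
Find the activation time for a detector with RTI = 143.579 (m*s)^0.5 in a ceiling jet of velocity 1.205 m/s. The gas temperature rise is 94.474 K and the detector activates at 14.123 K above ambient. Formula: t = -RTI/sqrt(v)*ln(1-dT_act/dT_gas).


dT_act/dT_gas = 0.14949
ln(1 - 0.14949) = -0.16192
t = -143.579 / sqrt(1.205) * -0.16192 = 21.179 s

21.179 s


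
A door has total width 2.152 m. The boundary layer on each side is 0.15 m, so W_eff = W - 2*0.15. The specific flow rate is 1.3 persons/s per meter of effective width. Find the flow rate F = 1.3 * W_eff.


W_eff = 2.152 - 0.30 = 1.852 m
F = 1.3 * 1.852 = 2.4076 persons/s

2.4076 persons/s


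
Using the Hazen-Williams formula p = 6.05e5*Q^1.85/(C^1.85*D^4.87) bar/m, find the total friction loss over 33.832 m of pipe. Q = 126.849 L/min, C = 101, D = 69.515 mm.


Q^1.85 = 7781.8
C^1.85 = 5105.0
D^4.87 = 9.3524e+08
p/m = 0.00098610 bar/m
p_total = 0.00098610 * 33.832 = 0.033362 bar

0.033362 bar


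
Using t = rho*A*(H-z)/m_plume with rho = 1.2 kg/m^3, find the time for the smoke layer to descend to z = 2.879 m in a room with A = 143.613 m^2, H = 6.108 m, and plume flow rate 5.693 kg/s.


H - z = 3.229 m
t = 1.2 * 143.613 * 3.229 / 5.693 = 97.747 s

97.747 s


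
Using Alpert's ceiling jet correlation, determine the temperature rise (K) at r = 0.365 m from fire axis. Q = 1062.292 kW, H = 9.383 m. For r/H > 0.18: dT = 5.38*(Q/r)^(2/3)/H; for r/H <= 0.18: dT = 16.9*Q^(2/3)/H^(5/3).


r/H = 0.365 / 9.383 = 0.038900
r/H <= 0.18, so dT = 16.9*Q^(2/3)/H^(5/3)
Q^(2/3) = 104.11
H^(5/3) = 41.742
dT = 16.9 * 104.11 / 41.742 = 42.152 K

42.152 K


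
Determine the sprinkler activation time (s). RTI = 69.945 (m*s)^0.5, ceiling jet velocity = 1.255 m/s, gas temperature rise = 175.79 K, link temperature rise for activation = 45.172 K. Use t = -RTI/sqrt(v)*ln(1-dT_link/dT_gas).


dT_link/dT_gas = 0.25697
ln(1 - 0.25697) = -0.29701
t = -69.945 / sqrt(1.255) * -0.29701 = 18.544 s

18.544 s


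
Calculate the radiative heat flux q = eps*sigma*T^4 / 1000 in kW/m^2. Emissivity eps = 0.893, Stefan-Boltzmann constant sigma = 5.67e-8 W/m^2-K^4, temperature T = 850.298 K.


T^4 = 5.2274e+11
q = 0.893 * 5.67e-8 * 5.2274e+11 / 1000 = 26.468 kW/m^2

26.468 kW/m^2


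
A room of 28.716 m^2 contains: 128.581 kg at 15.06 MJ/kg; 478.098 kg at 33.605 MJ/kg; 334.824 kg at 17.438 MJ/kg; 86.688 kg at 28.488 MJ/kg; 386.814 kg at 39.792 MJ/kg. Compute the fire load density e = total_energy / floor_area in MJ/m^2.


Total energy = 128.581*15.06 + 478.098*33.605 + 334.824*17.438 + 86.688*28.488 + 386.814*39.792
= 1936.430 + 16066.48 + 5838.661 + 2469.568 + 15392.10
= 41703.24 MJ
e = 41703.24 / 28.716 = 1452.3 MJ/m^2

1452.3 MJ/m^2


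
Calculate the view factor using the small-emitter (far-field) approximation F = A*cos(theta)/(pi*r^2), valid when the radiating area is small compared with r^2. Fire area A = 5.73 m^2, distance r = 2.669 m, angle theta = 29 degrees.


cos(29 deg) = 0.87462
pi*r^2 = 22.379
F = 5.73 * 0.87462 / 22.379 = 0.22394

0.22394


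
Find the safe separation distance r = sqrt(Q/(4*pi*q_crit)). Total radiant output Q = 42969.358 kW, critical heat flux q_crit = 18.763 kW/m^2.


4*pi*q_crit = 235.78
Q/(4*pi*q_crit) = 182.24
r = sqrt(182.24) = 13.500 m

13.500 m


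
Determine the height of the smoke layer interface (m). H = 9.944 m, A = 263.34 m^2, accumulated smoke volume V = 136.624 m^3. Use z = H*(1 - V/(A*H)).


V/(A*H) = 0.052173
1 - 0.052173 = 0.94783
z = 9.944 * 0.94783 = 9.4252 m

9.4252 m


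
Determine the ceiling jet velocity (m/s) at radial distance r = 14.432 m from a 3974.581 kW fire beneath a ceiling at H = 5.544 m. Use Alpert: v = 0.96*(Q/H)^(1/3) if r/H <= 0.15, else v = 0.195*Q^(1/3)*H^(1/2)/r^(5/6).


r/H = 14.432 / 5.544 = 2.6032
r/H > 0.15, so v = 0.195*Q^(1/3)*H^(1/2)/r^(5/6)
Q^(1/3) = 15.840
H^(1/2) = 2.3546
r^(5/6) = 9.2492
v = 0.195 * 15.840 * 2.3546 / 9.2492 = 0.78633 m/s

0.78633 m/s


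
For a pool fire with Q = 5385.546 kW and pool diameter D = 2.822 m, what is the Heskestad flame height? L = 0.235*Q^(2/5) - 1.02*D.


Q^(2/5) = 31.081
0.235 * Q^(2/5) = 7.3040
1.02 * D = 2.8784
L = 4.4255 m

4.4255 m


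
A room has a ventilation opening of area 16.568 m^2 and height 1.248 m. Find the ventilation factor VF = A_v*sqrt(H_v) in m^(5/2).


sqrt(H_v) = 1.1171
VF = 16.568 * 1.1171 = 18.509 m^(5/2)

18.509 m^(5/2)


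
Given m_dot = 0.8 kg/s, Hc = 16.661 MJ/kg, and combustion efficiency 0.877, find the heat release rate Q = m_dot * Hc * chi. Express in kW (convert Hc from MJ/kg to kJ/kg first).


Hc = 16.661 MJ/kg = 16.661 * 1000 kJ/kg = 16661 kJ/kg
Q = 0.8 kg/s * 16661 kJ/kg * 0.877 = 11689 kW

11689 kW


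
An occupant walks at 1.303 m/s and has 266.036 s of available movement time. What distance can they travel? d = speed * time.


d = 1.303 * 266.036 = 346.64 m

346.64 m


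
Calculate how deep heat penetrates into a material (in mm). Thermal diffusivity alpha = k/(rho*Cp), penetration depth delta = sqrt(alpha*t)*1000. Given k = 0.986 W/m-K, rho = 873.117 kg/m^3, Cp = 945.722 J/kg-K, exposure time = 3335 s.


alpha = 0.986 / (873.117 * 945.722) = 1.1941e-06 m^2/s
alpha * t = 0.0039823
delta = sqrt(0.0039823) * 1000 = 63.106 mm

63.106 mm


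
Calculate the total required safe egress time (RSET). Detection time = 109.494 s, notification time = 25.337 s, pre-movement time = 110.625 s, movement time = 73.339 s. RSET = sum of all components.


Total = 109.494 + 25.337 + 110.625 + 73.339 = 318.795 s

318.795 s


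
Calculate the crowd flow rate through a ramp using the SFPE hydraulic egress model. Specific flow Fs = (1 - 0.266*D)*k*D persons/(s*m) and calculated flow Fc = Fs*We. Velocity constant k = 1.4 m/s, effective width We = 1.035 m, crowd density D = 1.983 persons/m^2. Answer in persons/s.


1 - 0.266*D = 1 - 0.266*1.983 = 0.47252
Fs = 0.47252 * 1.4 * 1.983 = 1.3118 persons/(s*m)
Fc = 1.3118 * 1.035 = 1.3577 persons/s

1.3577 persons/s


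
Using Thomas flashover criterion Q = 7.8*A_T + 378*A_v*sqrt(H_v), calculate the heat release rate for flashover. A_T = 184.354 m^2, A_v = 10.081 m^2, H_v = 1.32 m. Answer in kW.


7.8*A_T = 1438.0
sqrt(H_v) = 1.1489
378*A_v*sqrt(H_v) = 4378.1
Q = 1438.0 + 4378.1 = 5816.0 kW

5816.0 kW


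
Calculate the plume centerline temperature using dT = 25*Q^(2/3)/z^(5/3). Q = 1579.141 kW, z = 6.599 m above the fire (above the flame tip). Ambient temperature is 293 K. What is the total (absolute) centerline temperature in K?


Q^(2/3) = 135.61
z^(5/3) = 23.217
dT = 25 * 135.61 / 23.217 = 146.02 K
T = 293 + 146.02 = 439.02 K

439.02 K


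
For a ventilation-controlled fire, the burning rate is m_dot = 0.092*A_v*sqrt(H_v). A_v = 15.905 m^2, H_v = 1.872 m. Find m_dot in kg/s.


sqrt(H_v) = 1.3682
m_dot = 0.092 * 15.905 * 1.3682 = 2.0020 kg/s

2.0020 kg/s


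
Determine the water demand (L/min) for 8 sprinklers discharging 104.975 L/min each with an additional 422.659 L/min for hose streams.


Sprinkler demand = 8 * 104.975 = 839.8 L/min
Total = 839.8 + 422.659 = 1262.459 L/min

1262.459 L/min


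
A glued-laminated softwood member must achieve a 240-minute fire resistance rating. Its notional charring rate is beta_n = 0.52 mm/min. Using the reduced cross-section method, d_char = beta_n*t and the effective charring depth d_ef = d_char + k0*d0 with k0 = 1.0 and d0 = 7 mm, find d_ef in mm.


d_char = 0.52 * 240 = 124.8 mm
d_ef = 124.8 + 1.0*7 = 131.8 mm

131.8 mm


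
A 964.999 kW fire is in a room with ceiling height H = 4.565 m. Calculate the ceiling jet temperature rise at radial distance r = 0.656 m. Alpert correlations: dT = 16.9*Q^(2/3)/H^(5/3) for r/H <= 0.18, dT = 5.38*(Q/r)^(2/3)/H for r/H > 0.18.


r/H = 0.656 / 4.565 = 0.14370
r/H <= 0.18, so dT = 16.9*Q^(2/3)/H^(5/3)
Q^(2/3) = 97.653
H^(5/3) = 12.562
dT = 16.9 * 97.653 / 12.562 = 131.37 K

131.37 K


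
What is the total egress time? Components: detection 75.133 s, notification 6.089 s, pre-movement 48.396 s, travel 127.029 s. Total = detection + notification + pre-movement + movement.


Total = 75.133 + 6.089 + 48.396 + 127.029 = 256.647 s

256.647 s


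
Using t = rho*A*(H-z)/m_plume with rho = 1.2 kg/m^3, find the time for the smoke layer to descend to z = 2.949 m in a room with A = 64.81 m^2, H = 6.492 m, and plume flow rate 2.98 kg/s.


H - z = 3.543 m
t = 1.2 * 64.81 * 3.543 / 2.98 = 92.465 s

92.465 s


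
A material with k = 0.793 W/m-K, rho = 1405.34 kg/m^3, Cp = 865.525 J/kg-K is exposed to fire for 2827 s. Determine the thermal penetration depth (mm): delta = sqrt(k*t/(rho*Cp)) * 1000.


alpha = 0.793 / (1405.34 * 865.525) = 6.5195e-07 m^2/s
alpha * t = 0.0018431
delta = sqrt(0.0018431) * 1000 = 42.931 mm

42.931 mm


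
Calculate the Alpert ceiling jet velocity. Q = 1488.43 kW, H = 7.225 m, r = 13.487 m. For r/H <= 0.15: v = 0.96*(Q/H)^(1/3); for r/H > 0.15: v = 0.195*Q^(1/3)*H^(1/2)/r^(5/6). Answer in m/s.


r/H = 13.487 / 7.225 = 1.8667
r/H > 0.15, so v = 0.195*Q^(1/3)*H^(1/2)/r^(5/6)
Q^(1/3) = 11.418
H^(1/2) = 2.6879
r^(5/6) = 8.7417
v = 0.195 * 11.418 * 2.6879 / 8.7417 = 0.68459 m/s

0.68459 m/s


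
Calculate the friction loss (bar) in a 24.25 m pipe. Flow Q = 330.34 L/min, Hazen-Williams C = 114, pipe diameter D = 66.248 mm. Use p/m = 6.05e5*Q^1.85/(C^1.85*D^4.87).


Q^1.85 = 45717
C^1.85 = 6386.7
D^4.87 = 7.3980e+08
p/m = 0.0058539 bar/m
p_total = 0.0058539 * 24.25 = 0.14196 bar

0.14196 bar


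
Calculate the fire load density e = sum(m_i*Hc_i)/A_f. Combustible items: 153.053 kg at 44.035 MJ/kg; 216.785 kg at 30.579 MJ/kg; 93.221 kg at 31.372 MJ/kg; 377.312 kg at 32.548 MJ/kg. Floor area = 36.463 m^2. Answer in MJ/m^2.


Total energy = 153.053*44.035 + 216.785*30.579 + 93.221*31.372 + 377.312*32.548
= 6739.689 + 6629.069 + 2924.529 + 12280.75
= 28574.04 MJ
e = 28574.04 / 36.463 = 783.64 MJ/m^2

783.64 MJ/m^2


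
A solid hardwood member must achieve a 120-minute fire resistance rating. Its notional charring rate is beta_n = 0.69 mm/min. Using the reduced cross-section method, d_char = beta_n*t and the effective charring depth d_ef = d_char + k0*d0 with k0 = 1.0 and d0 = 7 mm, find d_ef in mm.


d_char = 0.69 * 120 = 82.8 mm
d_ef = 82.8 + 1.0*7 = 89.8 mm

89.8 mm


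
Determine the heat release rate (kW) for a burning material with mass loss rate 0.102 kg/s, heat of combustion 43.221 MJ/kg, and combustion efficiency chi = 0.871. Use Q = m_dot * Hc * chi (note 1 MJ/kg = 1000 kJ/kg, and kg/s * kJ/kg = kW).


Hc = 43.221 MJ/kg = 43.221 * 1000 kJ/kg = 43221 kJ/kg
Q = 0.102 kg/s * 43221 kJ/kg * 0.871 = 3839.8 kW

3839.8 kW


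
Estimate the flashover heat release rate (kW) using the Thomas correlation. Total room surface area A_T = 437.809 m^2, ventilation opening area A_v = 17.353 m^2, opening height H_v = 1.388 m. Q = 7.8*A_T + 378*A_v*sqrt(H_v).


7.8*A_T = 3414.9
sqrt(H_v) = 1.1781
378*A_v*sqrt(H_v) = 7727.9
Q = 3414.9 + 7727.9 = 11143 kW

11143 kW


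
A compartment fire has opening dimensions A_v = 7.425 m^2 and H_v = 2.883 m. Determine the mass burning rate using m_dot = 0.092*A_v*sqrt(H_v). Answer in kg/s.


sqrt(H_v) = 1.6979
m_dot = 0.092 * 7.425 * 1.6979 = 1.1599 kg/s

1.1599 kg/s


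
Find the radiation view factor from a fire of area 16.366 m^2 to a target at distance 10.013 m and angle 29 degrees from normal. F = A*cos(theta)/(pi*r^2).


cos(29 deg) = 0.87462
pi*r^2 = 314.98
F = 16.366 * 0.87462 / 314.98 = 0.045445

0.045445


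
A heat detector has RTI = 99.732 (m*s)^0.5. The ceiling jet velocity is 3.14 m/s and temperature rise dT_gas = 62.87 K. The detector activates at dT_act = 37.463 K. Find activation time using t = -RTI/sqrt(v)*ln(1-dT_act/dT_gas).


dT_act/dT_gas = 0.59588
ln(1 - 0.59588) = -0.90604
t = -99.732 / sqrt(3.14) * -0.90604 = 50.994 s

50.994 s


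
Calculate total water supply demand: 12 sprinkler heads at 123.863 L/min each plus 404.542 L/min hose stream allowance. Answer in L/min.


Sprinkler demand = 12 * 123.863 = 1486.356 L/min
Total = 1486.356 + 404.542 = 1890.898 L/min

1890.898 L/min


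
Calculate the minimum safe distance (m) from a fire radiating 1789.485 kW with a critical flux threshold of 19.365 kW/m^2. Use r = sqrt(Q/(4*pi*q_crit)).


4*pi*q_crit = 243.35
Q/(4*pi*q_crit) = 7.3536
r = sqrt(7.3536) = 2.7118 m

2.7118 m


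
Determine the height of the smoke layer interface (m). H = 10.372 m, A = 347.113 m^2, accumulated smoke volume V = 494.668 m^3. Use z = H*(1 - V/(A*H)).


V/(A*H) = 0.13740
1 - 0.13740 = 0.86260
z = 10.372 * 0.86260 = 8.9469 m

8.9469 m


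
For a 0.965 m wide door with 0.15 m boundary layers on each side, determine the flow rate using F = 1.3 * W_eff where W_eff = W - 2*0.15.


W_eff = 0.965 - 0.30 = 0.665 m
F = 1.3 * 0.665 = 0.86450 persons/s

0.86450 persons/s


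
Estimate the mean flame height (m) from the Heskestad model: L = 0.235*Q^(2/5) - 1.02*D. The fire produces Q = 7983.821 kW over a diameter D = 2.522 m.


Q^(2/5) = 36.382
0.235 * Q^(2/5) = 8.5497
1.02 * D = 2.5724
L = 5.9773 m

5.9773 m


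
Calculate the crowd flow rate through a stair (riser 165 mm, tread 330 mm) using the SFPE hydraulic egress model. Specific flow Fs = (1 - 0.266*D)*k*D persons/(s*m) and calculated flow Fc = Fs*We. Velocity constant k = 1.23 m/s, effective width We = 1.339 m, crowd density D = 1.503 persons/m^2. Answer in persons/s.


1 - 0.266*D = 1 - 0.266*1.503 = 0.60020
Fs = 0.60020 * 1.23 * 1.503 = 1.1096 persons/(s*m)
Fc = 1.1096 * 1.339 = 1.4857 persons/s

1.4857 persons/s


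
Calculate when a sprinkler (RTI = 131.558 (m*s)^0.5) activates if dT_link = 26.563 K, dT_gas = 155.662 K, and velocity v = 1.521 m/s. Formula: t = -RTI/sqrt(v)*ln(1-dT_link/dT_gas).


dT_link/dT_gas = 0.17065
ln(1 - 0.17065) = -0.18711
t = -131.558 / sqrt(1.521) * -0.18711 = 19.959 s

19.959 s


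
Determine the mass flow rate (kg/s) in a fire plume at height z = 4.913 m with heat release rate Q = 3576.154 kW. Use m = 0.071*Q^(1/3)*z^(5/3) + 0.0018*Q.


Q^(1/3) = 15.292
z^(5/3) = 14.199
First term = 0.071 * 15.292 * 14.199 = 15.416
Second term = 0.0018 * 3576.154 = 6.4371
m = 21.853 kg/s

21.853 kg/s


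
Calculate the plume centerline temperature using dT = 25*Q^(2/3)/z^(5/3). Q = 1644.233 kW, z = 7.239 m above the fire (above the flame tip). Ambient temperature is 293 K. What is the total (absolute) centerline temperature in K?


Q^(2/3) = 139.31
z^(5/3) = 27.089
dT = 25 * 139.31 / 27.089 = 128.56 K
T = 293 + 128.56 = 421.56 K

421.56 K


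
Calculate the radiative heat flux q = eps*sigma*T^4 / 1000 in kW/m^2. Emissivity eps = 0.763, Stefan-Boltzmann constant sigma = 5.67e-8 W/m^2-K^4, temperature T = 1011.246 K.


T^4 = 1.0457e+12
q = 0.763 * 5.67e-8 * 1.0457e+12 / 1000 = 45.241 kW/m^2

45.241 kW/m^2


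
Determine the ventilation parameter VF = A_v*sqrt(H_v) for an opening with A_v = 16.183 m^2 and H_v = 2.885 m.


sqrt(H_v) = 1.6985
VF = 16.183 * 1.6985 = 27.487 m^(5/2)

27.487 m^(5/2)


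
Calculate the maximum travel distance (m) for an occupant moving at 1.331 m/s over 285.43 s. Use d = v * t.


d = 1.331 * 285.43 = 379.91 m

379.91 m


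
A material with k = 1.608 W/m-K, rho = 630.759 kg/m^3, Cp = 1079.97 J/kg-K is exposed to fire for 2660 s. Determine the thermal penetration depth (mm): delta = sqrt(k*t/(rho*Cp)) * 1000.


alpha = 1.608 / (630.759 * 1079.97) = 2.3605e-06 m^2/s
alpha * t = 0.0062790
delta = sqrt(0.0062790) * 1000 = 79.240 mm

79.240 mm


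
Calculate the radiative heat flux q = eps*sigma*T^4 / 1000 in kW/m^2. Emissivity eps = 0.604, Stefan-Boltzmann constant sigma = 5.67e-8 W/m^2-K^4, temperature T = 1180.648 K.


T^4 = 1.9430e+12
q = 0.604 * 5.67e-8 * 1.9430e+12 / 1000 = 66.543 kW/m^2

66.543 kW/m^2


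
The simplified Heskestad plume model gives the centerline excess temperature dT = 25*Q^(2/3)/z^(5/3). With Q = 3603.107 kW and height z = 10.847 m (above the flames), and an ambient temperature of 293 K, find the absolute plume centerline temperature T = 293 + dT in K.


Q^(2/3) = 235.03
z^(5/3) = 53.152
dT = 25 * 235.03 / 53.152 = 110.55 K
T = 293 + 110.55 = 403.55 K

403.55 K


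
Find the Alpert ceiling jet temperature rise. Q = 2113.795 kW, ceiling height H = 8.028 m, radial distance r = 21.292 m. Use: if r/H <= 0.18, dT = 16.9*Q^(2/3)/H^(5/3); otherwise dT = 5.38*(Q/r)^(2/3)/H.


r/H = 21.292 / 8.028 = 2.6522
r/H > 0.18, so dT = 5.38*(Q/r)^(2/3)/H
Q/r = 99.276
(Q/r)^(2/3) = 21.440
dT = 5.38 * 21.440 / 8.028 = 14.368 K

14.368 K


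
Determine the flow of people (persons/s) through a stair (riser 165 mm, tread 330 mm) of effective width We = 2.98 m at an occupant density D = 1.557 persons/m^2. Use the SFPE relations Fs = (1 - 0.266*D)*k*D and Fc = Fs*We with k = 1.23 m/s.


1 - 0.266*D = 1 - 0.266*1.557 = 0.58584
Fs = 0.58584 * 1.23 * 1.557 = 1.1219 persons/(s*m)
Fc = 1.1219 * 2.98 = 3.3434 persons/s

3.3434 persons/s


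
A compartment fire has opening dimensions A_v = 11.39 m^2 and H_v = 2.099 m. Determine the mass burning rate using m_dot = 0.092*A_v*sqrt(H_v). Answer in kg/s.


sqrt(H_v) = 1.4488
m_dot = 0.092 * 11.39 * 1.4488 = 1.5182 kg/s

1.5182 kg/s


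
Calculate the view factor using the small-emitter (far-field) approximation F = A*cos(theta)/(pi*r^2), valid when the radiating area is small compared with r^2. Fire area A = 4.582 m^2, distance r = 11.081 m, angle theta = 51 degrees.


cos(51 deg) = 0.62932
pi*r^2 = 385.75
F = 4.582 * 0.62932 / 385.75 = 0.0074751

0.0074751


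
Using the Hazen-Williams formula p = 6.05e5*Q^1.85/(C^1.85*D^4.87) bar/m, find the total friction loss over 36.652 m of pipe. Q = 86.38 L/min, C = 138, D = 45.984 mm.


Q^1.85 = 3822.6
C^1.85 = 9094.4
D^4.87 = 1.2500e+08
p/m = 0.0020345 bar/m
p_total = 0.0020345 * 36.652 = 0.074567 bar

0.074567 bar


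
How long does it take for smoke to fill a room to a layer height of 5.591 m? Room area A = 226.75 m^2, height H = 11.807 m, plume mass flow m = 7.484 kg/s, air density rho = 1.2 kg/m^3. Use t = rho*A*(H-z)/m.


H - z = 6.216 m
t = 1.2 * 226.75 * 6.216 / 7.484 = 226.00 s

226.00 s


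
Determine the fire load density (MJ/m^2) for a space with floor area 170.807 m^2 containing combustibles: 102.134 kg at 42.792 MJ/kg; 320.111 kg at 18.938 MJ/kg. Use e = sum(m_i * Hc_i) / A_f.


Total energy = 102.134*42.792 + 320.111*18.938
= 4370.518 + 6062.262
= 10432.78 MJ
e = 10432.78 / 170.807 = 61.079 MJ/m^2

61.079 MJ/m^2


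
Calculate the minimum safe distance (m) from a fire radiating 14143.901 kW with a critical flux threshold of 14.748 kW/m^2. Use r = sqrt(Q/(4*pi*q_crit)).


4*pi*q_crit = 185.33
Q/(4*pi*q_crit) = 76.318
r = sqrt(76.318) = 8.7360 m

8.7360 m


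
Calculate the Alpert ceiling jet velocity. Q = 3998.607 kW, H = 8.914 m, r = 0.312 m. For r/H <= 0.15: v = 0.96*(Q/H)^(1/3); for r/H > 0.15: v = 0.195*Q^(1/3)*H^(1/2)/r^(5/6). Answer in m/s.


r/H = 0.312 / 8.914 = 0.035001
r/H <= 0.15, so v = 0.96*(Q/H)^(1/3)
Q/H = 448.58
(Q/H)^(1/3) = 7.6550
v = 0.96 * 7.6550 = 7.3488 m/s

7.3488 m/s


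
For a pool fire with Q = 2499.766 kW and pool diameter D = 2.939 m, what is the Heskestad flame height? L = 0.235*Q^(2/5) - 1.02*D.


Q^(2/5) = 22.864
0.235 * Q^(2/5) = 5.3731
1.02 * D = 2.9978
L = 2.3754 m

2.3754 m


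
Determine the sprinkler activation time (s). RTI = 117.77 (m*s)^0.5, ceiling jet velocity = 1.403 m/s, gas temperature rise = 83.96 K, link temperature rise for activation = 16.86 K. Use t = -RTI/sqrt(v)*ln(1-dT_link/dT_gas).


dT_link/dT_gas = 0.20081
ln(1 - 0.20081) = -0.22416
t = -117.77 / sqrt(1.403) * -0.22416 = 22.287 s

22.287 s


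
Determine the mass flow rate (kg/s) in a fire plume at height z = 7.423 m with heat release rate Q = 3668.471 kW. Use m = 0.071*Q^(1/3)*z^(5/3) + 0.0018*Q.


Q^(1/3) = 15.423
z^(5/3) = 28.247
First term = 0.071 * 15.423 * 28.247 = 30.930
Second term = 0.0018 * 3668.471 = 6.6032
m = 37.534 kg/s

37.534 kg/s


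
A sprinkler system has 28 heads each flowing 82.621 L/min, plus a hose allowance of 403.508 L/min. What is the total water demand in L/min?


Sprinkler demand = 28 * 82.621 = 2313.388 L/min
Total = 2313.388 + 403.508 = 2716.896 L/min

2716.896 L/min


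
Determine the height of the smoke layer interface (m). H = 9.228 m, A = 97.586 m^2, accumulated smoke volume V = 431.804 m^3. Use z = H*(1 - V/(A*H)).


V/(A*H) = 0.47950
1 - 0.47950 = 0.52050
z = 9.228 * 0.52050 = 4.8031 m

4.8031 m


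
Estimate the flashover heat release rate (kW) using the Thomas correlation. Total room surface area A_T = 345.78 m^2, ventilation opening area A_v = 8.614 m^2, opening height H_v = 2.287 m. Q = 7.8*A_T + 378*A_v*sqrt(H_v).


7.8*A_T = 2697.084
sqrt(H_v) = 1.5123
378*A_v*sqrt(H_v) = 4924.1
Q = 2697.084 + 4924.1 = 7621.2 kW

7621.2 kW


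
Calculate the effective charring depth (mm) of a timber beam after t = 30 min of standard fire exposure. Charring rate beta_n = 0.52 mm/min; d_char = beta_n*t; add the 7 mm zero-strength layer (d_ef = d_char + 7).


d_char = 0.52 * 30 = 15.6 mm
d_ef = 15.6 + 1.0*7 = 22.6 mm

22.6 mm


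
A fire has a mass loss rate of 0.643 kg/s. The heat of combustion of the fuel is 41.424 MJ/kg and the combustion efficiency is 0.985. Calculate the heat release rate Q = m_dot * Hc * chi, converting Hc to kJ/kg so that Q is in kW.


Hc = 41.424 MJ/kg = 41.424 * 1000 kJ/kg = 41424 kJ/kg
Q = 0.643 kg/s * 41424 kJ/kg * 0.985 = 26236 kW

26236 kW


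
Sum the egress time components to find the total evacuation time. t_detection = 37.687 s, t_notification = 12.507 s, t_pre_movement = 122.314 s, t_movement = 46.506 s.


Total = 37.687 + 12.507 + 122.314 + 46.506 = 219.014 s

219.014 s


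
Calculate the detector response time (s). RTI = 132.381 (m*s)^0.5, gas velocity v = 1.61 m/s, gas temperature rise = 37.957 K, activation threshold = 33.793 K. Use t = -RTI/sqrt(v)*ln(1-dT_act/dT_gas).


dT_act/dT_gas = 0.89030
ln(1 - 0.89030) = -2.2100
t = -132.381 / sqrt(1.61) * -2.2100 = 230.57 s

230.57 s


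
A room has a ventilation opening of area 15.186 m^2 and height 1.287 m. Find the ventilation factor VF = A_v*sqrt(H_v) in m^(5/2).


sqrt(H_v) = 1.1345
VF = 15.186 * 1.1345 = 17.228 m^(5/2)

17.228 m^(5/2)


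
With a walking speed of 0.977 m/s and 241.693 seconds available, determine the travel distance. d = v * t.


d = 0.977 * 241.693 = 236.13 m

236.13 m


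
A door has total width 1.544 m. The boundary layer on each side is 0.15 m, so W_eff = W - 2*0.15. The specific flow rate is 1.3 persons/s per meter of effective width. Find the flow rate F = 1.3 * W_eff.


W_eff = 1.544 - 0.30 = 1.244 m
F = 1.3 * 1.244 = 1.6172 persons/s

1.6172 persons/s


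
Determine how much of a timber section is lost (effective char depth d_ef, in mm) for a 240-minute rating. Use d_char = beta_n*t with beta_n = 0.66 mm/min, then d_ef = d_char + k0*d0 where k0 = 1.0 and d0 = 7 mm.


d_char = 0.66 * 240 = 158.4 mm
d_ef = 158.4 + 1.0*7 = 165.4 mm

165.4 mm


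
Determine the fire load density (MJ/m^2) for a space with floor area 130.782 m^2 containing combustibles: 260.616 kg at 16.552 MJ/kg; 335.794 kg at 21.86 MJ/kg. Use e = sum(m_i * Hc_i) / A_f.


Total energy = 260.616*16.552 + 335.794*21.86
= 4313.716 + 7340.457
= 11654.17 MJ
e = 11654.17 / 130.782 = 89.111 MJ/m^2

89.111 MJ/m^2


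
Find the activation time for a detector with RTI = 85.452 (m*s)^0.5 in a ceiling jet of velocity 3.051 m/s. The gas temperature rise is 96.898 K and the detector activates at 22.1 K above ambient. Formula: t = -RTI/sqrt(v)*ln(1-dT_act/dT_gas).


dT_act/dT_gas = 0.22807
ln(1 - 0.22807) = -0.25887
t = -85.452 / sqrt(3.051) * -0.25887 = 12.664 s

12.664 s


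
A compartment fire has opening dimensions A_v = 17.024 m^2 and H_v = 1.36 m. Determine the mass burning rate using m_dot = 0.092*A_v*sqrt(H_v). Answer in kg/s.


sqrt(H_v) = 1.1662
m_dot = 0.092 * 17.024 * 1.1662 = 1.8265 kg/s

1.8265 kg/s


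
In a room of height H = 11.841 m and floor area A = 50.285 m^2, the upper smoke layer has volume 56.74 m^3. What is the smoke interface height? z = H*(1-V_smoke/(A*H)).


V/(A*H) = 0.095293
1 - 0.095293 = 0.90471
z = 11.841 * 0.90471 = 10.713 m

10.713 m


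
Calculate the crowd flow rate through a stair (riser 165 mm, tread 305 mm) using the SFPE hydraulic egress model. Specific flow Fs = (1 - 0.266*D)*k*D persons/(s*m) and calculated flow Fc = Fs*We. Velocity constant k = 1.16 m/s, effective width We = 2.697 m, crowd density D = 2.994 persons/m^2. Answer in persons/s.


1 - 0.266*D = 1 - 0.266*2.994 = 0.20360
Fs = 0.20360 * 1.16 * 2.994 = 0.70710 persons/(s*m)
Fc = 0.70710 * 2.697 = 1.9070 persons/s

1.9070 persons/s


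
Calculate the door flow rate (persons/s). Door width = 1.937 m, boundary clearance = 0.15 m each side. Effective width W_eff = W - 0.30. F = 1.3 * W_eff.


W_eff = 1.937 - 0.30 = 1.637 m
F = 1.3 * 1.637 = 2.1281 persons/s

2.1281 persons/s


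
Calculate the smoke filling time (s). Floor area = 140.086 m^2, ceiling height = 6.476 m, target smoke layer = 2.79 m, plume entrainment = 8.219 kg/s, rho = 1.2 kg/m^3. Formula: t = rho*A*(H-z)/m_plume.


H - z = 3.686 m
t = 1.2 * 140.086 * 3.686 / 8.219 = 75.390 s

75.390 s


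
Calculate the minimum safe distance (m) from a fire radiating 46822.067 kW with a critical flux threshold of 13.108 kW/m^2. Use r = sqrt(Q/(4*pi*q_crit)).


4*pi*q_crit = 164.72
Q/(4*pi*q_crit) = 284.25
r = sqrt(284.25) = 16.860 m

16.860 m


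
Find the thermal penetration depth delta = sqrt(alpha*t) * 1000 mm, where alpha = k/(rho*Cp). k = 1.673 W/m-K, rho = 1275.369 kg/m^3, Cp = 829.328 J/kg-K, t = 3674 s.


alpha = 1.673 / (1275.369 * 829.328) = 1.5817e-06 m^2/s
alpha * t = 0.0058113
delta = sqrt(0.0058113) * 1000 = 76.232 mm

76.232 mm


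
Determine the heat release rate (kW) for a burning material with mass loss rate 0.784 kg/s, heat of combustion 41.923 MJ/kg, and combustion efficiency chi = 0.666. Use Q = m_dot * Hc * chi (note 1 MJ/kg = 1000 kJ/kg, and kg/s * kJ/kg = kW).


Hc = 41.923 MJ/kg = 41.923 * 1000 kJ/kg = 41923 kJ/kg
Q = 0.784 kg/s * 41923 kJ/kg * 0.666 = 21890 kW

21890 kW


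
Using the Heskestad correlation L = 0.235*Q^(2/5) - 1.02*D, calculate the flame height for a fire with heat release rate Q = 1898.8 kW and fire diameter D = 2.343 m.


Q^(2/5) = 20.483
0.235 * Q^(2/5) = 4.8135
1.02 * D = 2.3899
L = 2.4236 m

2.4236 m


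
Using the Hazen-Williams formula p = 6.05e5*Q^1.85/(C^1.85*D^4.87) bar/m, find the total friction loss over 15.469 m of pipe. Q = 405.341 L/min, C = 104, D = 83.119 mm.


Q^1.85 = 66753
C^1.85 = 5389.0
D^4.87 = 2.2333e+09
p/m = 0.0033556 bar/m
p_total = 0.0033556 * 15.469 = 0.051908 bar

0.051908 bar


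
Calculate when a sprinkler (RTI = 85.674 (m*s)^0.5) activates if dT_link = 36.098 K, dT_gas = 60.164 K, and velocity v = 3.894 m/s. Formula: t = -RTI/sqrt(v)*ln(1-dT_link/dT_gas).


dT_link/dT_gas = 0.59999
ln(1 - 0.59999) = -0.91627
t = -85.674 / sqrt(3.894) * -0.91627 = 39.781 s

39.781 s


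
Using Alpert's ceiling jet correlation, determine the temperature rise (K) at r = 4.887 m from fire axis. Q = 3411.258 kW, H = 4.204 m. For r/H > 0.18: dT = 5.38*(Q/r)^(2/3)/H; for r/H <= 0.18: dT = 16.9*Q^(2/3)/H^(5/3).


r/H = 4.887 / 4.204 = 1.1625
r/H > 0.18, so dT = 5.38*(Q/r)^(2/3)/H
Q/r = 698.03
(Q/r)^(2/3) = 78.689
dT = 5.38 * 78.689 / 4.204 = 100.70 K

100.70 K


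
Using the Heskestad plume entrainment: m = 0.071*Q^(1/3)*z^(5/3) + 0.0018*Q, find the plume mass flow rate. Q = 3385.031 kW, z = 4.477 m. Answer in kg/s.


Q^(1/3) = 15.015
z^(5/3) = 12.161
First term = 0.071 * 15.015 * 12.161 = 12.965
Second term = 0.0018 * 3385.031 = 6.0931
m = 19.058 kg/s

19.058 kg/s


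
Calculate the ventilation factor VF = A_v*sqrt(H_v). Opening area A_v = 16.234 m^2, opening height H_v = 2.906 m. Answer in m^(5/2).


sqrt(H_v) = 1.7047
VF = 16.234 * 1.7047 = 27.674 m^(5/2)

27.674 m^(5/2)


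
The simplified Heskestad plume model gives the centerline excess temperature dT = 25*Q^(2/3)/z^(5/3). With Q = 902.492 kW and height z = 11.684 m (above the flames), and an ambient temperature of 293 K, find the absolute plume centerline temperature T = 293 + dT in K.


Q^(2/3) = 93.389
z^(5/3) = 60.162
dT = 25 * 93.389 / 60.162 = 38.808 K
T = 293 + 38.808 = 331.81 K

331.81 K


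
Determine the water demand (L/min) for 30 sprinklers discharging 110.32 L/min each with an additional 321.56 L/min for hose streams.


Sprinkler demand = 30 * 110.32 = 3309.6 L/min
Total = 3309.6 + 321.56 = 3631.16 L/min

3631.16 L/min


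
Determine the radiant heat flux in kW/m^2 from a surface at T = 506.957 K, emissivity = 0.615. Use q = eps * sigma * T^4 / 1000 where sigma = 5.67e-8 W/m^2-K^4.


T^4 = 6.6052e+10
q = 0.615 * 5.67e-8 * 6.6052e+10 / 1000 = 2.3033 kW/m^2

2.3033 kW/m^2


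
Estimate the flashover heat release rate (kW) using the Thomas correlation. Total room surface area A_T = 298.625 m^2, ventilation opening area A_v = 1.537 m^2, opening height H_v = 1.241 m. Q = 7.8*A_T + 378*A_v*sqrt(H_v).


7.8*A_T = 2329.275
sqrt(H_v) = 1.1140
378*A_v*sqrt(H_v) = 647.22
Q = 2329.275 + 647.22 = 2976.5 kW

2976.5 kW


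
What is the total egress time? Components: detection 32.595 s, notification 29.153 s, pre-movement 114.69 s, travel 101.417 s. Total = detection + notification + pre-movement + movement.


Total = 32.595 + 29.153 + 114.69 + 101.417 = 277.855 s

277.855 s


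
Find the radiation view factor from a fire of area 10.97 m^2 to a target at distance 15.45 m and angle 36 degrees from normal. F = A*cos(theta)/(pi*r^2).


cos(36 deg) = 0.80902
pi*r^2 = 749.91
F = 10.97 * 0.80902 / 749.91 = 0.011835

0.011835


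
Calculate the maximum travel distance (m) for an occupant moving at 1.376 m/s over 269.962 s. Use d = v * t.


d = 1.376 * 269.962 = 371.47 m

371.47 m


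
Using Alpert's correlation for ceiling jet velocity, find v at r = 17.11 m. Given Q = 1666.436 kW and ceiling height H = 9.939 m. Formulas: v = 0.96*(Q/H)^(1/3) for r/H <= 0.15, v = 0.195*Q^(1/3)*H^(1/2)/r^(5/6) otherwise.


r/H = 17.11 / 9.939 = 1.7215
r/H > 0.15, so v = 0.195*Q^(1/3)*H^(1/2)/r^(5/6)
Q^(1/3) = 11.856
H^(1/2) = 3.1526
r^(5/6) = 10.659
v = 0.195 * 11.856 * 3.1526 / 10.659 = 0.68380 m/s

0.68380 m/s


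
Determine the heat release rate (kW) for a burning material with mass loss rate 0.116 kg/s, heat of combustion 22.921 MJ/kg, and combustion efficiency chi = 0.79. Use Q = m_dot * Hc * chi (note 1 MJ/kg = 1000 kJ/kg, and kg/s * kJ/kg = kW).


Hc = 22.921 MJ/kg = 22.921 * 1000 kJ/kg = 22921 kJ/kg
Q = 0.116 kg/s * 22921 kJ/kg * 0.79 = 2100.5 kW

2100.5 kW


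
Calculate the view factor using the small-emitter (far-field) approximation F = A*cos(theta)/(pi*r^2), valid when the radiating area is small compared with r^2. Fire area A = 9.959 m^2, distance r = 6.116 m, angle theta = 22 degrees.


cos(22 deg) = 0.92718
pi*r^2 = 117.51
F = 9.959 * 0.92718 / 117.51 = 0.078577

0.078577


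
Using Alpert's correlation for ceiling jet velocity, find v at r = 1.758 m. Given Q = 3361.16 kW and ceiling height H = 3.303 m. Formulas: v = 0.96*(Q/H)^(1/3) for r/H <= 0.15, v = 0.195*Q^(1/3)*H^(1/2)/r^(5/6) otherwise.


r/H = 1.758 / 3.303 = 0.53224
r/H > 0.15, so v = 0.195*Q^(1/3)*H^(1/2)/r^(5/6)
Q^(1/3) = 14.979
H^(1/2) = 1.8174
r^(5/6) = 1.6002
v = 0.195 * 14.979 * 1.8174 / 1.6002 = 3.3174 m/s

3.3174 m/s


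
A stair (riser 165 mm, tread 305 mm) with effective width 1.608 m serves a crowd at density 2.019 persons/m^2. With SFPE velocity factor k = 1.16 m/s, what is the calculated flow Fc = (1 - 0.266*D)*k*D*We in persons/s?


1 - 0.266*D = 1 - 0.266*2.019 = 0.46295
Fs = 0.46295 * 1.16 * 2.019 = 1.0842 persons/(s*m)
Fc = 1.0842 * 1.608 = 1.7435 persons/s

1.7435 persons/s


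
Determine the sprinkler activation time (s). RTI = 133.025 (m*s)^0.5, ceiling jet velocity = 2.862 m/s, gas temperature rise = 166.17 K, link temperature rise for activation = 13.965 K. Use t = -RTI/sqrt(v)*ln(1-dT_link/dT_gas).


dT_link/dT_gas = 0.084040
ln(1 - 0.084040) = -0.087783
t = -133.025 / sqrt(2.862) * -0.087783 = 6.9025 s

6.9025 s


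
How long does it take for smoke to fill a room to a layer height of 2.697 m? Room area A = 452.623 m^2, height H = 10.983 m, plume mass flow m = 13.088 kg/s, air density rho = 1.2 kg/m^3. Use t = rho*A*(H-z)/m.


H - z = 8.286 m
t = 1.2 * 452.623 * 8.286 / 13.088 = 343.87 s

343.87 s


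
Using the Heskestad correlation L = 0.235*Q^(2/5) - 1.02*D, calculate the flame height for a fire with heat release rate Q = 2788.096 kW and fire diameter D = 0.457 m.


Q^(2/5) = 23.885
0.235 * Q^(2/5) = 5.6129
1.02 * D = 0.46614
L = 5.1468 m

5.1468 m


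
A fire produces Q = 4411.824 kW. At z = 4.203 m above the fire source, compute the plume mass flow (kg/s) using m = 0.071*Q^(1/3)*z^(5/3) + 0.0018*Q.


Q^(1/3) = 16.401
z^(5/3) = 10.946
First term = 0.071 * 16.401 * 10.946 = 12.747
Second term = 0.0018 * 4411.824 = 7.9413
m = 20.688 kg/s

20.688 kg/s


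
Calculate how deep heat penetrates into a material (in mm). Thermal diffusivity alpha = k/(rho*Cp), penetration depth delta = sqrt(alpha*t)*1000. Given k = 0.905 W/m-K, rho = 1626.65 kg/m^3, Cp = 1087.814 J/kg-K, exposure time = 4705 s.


alpha = 0.905 / (1626.65 * 1087.814) = 5.1145e-07 m^2/s
alpha * t = 0.0024064
delta = sqrt(0.0024064) * 1000 = 49.055 mm

49.055 mm


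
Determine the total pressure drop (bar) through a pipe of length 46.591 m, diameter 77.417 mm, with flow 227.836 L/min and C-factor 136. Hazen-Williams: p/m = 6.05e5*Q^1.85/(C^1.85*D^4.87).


Q^1.85 = 22993
C^1.85 = 8852.1
D^4.87 = 1.5799e+09
p/m = 0.00099466 bar/m
p_total = 0.00099466 * 46.591 = 0.046342 bar

0.046342 bar


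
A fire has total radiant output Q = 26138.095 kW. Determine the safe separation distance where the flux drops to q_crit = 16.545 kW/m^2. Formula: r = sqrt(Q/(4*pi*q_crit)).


4*pi*q_crit = 207.91
Q/(4*pi*q_crit) = 125.72
r = sqrt(125.72) = 11.212 m

11.212 m


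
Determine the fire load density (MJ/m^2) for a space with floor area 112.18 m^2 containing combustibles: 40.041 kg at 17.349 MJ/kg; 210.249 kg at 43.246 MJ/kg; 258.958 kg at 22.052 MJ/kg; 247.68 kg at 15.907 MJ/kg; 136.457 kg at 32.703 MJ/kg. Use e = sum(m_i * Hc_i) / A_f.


Total energy = 40.041*17.349 + 210.249*43.246 + 258.958*22.052 + 247.68*15.907 + 136.457*32.703
= 694.6713 + 9092.428 + 5710.542 + 3939.846 + 4462.553
= 23900.04 MJ
e = 23900.04 / 112.18 = 213.05 MJ/m^2

213.05 MJ/m^2
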